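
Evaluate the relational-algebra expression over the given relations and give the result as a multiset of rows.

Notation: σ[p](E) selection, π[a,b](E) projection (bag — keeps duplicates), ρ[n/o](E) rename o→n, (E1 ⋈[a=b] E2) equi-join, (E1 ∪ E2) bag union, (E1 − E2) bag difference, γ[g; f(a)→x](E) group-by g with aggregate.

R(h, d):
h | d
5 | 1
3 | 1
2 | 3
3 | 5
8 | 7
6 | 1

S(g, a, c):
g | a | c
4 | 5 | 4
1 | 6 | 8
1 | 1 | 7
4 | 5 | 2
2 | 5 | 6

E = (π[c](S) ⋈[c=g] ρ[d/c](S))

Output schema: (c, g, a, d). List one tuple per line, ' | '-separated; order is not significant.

Stepwise |·|:
  S → 5
  π[c](S) → 5
  S → 5
  ρ[d/c](S) → 5
  (π[c](S) ⋈[c=g] ρ[d/c](S)) → 3

== RESULT ==
c | g | a | d
2 | 2 | 5 | 6
4 | 4 | 5 | 2
4 | 4 | 5 | 4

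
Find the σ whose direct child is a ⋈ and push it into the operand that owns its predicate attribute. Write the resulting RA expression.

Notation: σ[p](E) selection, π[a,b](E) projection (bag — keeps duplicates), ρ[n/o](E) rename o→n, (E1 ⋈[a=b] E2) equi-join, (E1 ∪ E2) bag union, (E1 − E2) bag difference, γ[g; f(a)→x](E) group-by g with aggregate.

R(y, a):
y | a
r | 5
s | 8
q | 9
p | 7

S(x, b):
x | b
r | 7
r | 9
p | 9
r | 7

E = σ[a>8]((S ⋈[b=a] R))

σ filters on a, owned by the right side.
E' = (S ⋈[b=a] σ[a>8](R))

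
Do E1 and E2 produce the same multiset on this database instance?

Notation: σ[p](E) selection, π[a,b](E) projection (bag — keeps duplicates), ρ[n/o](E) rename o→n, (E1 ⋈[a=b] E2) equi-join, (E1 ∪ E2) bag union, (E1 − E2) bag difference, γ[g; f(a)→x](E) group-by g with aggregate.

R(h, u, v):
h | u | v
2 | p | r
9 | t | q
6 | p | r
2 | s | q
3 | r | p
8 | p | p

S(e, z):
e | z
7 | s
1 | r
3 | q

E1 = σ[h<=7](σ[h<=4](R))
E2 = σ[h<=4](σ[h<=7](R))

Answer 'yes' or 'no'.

E1 stepwise |·|:
  R → 6
  σ[h<=4](R) → 3
  σ[h<=7](σ[h<=4](R)) → 3
E2 stepwise |·|:
  R → 6
  σ[h<=7](R) → 4
  σ[h<=4](σ[h<=7](R)) → 3

E1 and E2 produce the same multiset:
h | u | v
2 | p | r
2 | s | q
3 | r | p

yes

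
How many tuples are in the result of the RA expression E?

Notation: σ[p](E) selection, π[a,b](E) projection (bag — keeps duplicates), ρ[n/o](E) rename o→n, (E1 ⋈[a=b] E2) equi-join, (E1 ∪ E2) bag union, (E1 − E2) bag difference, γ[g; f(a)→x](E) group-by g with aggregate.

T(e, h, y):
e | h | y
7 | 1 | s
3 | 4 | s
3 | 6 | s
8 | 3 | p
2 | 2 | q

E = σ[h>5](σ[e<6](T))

Stepwise |·|:
  T → 5
  σ[e<6](T) → 3
  σ[h>5](σ[e<6](T)) → 1

|E| = 1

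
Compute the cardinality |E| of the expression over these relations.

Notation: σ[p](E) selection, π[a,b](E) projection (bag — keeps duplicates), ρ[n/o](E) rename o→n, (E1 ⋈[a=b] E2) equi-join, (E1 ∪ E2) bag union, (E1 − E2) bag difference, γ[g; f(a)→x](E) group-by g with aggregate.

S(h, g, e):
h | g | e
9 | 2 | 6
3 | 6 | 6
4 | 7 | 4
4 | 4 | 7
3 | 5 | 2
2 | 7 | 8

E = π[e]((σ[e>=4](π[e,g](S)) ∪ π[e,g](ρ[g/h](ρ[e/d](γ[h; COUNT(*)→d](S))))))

Stepwise |·|:
  S → 6
  π[e,g](S) → 6
  σ[e>=4](π[e,g](S)) → 5
  S → 6
  γ[h; COUNT(*)→d](S) → 4
  ρ[e/d](γ[h; COUNT(*)→d](S)) → 4
  ρ[g/h](ρ[e/d](γ[h; COUNT(*)→d](S))) → 4
  π[e,g](ρ[g/h](ρ[e/d](γ[h; COUNT(*)→d](S)))) → 4
  (σ[e>=4](π[e,g](S)) ∪ π[e,g](ρ[g/h](ρ[e/d](γ[h; COUNT(*)→d](S))))) → 9
  π[e]((σ[e>=4](π[e,g](S)) ∪ π[e,g](ρ[g/h](ρ[e/d](γ[h; COUNT(*)→d](S)))))) → 9

|E| = 9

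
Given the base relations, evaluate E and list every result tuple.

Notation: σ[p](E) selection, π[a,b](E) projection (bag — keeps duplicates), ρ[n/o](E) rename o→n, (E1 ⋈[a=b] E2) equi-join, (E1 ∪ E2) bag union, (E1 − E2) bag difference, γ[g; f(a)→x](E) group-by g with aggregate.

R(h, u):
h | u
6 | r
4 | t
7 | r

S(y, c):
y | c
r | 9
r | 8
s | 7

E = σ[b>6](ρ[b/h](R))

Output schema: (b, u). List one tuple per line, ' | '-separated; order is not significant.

Subexpression sizes:
  R → 3
  ρ[b/h](R) → 3
  σ[b>6](ρ[b/h](R)) → 1

== RESULT ==
b | u
7 | r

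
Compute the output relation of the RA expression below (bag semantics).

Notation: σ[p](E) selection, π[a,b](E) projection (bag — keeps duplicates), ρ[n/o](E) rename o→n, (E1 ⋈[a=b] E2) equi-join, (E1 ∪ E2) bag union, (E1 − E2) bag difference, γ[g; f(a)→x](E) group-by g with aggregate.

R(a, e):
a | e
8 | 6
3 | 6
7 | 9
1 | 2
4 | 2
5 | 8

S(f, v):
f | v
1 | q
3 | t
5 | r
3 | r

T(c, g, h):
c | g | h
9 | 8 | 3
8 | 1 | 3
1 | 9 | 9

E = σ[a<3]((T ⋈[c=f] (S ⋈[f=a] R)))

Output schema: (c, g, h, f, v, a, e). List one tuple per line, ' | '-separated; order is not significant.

Subexpression sizes:
  T → 3
  S → 4
  R → 6
  (S ⋈[f=a] R) → 4
  (T ⋈[c=f] (S ⋈[f=a] R)) → 1
  σ[a<3]((T ⋈[c=f] (S ⋈[f=a] R))) → 1

== RESULT ==
c | g | h | f | v | a | e
1 | 9 | 9 | 1 | q | 1 | 2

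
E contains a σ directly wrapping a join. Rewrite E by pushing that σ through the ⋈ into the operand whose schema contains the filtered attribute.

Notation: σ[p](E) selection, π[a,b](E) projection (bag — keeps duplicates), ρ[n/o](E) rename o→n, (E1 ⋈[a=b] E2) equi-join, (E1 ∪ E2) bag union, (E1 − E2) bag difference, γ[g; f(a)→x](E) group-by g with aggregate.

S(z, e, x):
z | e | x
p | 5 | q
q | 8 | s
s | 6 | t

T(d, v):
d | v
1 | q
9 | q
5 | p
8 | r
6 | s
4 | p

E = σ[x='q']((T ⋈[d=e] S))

σ filters on x, owned by the right side.
E' = (T ⋈[d=e] σ[x='q'](S))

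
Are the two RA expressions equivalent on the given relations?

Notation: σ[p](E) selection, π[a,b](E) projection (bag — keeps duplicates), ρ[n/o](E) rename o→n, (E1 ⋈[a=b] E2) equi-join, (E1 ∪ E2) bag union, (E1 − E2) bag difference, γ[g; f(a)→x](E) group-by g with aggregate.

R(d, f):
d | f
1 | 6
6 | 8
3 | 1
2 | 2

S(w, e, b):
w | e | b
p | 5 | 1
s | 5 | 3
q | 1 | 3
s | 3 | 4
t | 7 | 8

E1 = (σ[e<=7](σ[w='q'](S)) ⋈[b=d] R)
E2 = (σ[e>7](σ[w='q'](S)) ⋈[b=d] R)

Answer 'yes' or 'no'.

E1 row counts bottom-up:
  S → 5
  σ[w='q'](S) → 1
  σ[e<=7](σ[w='q'](S)) → 1
  R → 4
  (σ[e<=7](σ[w='q'](S)) ⋈[b=d] R) → 1
E2 row counts bottom-up:
  S → 5
  σ[w='q'](S) → 1
  σ[e>7](σ[w='q'](S)) → 0
  R → 4
  (σ[e>7](σ[w='q'](S)) ⋈[b=d] R) → 0

E1 result:
w | e | b | d | f
q | 1 | 3 | 3 | 1
E2 result:
w | e | b | d | f
(0 rows)
Witness: ('q', 1, 3, 3, 1) appears 1× in E1 but 0× in E2.

no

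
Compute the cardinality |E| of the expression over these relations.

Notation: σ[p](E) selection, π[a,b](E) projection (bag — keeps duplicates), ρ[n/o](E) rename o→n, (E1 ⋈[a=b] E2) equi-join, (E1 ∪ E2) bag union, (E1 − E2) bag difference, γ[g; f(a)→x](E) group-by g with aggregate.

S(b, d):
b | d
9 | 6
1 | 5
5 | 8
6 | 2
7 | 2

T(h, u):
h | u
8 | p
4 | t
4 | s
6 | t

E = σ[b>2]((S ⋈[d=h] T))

Stepwise |·|:
  S → 5
  T → 4
  (S ⋈[d=h] T) → 2
  σ[b>2]((S ⋈[d=h] T)) → 2

|E| = 2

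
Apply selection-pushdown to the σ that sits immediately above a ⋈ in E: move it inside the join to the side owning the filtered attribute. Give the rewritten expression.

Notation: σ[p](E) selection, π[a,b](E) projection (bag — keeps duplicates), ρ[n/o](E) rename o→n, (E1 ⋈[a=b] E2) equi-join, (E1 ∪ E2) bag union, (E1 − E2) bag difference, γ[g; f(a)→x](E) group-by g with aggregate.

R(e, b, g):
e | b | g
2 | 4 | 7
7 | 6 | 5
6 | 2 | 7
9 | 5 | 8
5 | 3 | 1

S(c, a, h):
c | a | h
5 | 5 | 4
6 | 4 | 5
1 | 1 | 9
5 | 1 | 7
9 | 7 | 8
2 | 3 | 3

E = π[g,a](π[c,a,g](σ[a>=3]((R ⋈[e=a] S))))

σ filters on a, owned by the right side.
E' = π[g,a](π[c,a,g]((R ⋈[e=a] σ[a>=3](S))))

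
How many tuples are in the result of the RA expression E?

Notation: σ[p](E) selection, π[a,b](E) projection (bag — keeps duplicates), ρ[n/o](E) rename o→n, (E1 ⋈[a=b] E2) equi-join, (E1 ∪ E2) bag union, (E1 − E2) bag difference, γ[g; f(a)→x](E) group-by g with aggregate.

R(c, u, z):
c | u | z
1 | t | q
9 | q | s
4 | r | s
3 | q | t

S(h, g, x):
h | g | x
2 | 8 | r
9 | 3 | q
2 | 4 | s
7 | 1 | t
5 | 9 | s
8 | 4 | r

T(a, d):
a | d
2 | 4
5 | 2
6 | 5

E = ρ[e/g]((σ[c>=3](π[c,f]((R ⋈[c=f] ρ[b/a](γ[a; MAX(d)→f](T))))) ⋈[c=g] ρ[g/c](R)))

Row counts bottom-up:
  R → 4
  T → 3
  γ[a; MAX(d)→f](T) → 3
  ρ[b/a](γ[a; MAX(d)→f](T)) → 3
  (R ⋈[c=f] ρ[b/a](γ[a; MAX(d)→f](T))) → 1
  π[c,f]((R ⋈[c=f] ρ[b/a](γ[a; MAX(d)→f](T)))) → 1
  σ[c>=3](π[c,f]((R ⋈[c=f] ρ[b/a](γ[a; MAX(d)→f](T))))) → 1
  R → 4
  ρ[g/c](R) → 4
  (σ[c>=3](π[c,f]((R ⋈[c=f] ρ[b/a](γ[a; MAX(d)→f](T))))) ⋈[c=g] ρ[g/c](R)) → 1
  ρ[e/g]((σ[c>=3](π[c,f]((R ⋈[c=f] ρ[b/a](γ[a; MAX(d)→f](T))))) ⋈[c=g] ρ[g/c](R))) → 1

|E| = 1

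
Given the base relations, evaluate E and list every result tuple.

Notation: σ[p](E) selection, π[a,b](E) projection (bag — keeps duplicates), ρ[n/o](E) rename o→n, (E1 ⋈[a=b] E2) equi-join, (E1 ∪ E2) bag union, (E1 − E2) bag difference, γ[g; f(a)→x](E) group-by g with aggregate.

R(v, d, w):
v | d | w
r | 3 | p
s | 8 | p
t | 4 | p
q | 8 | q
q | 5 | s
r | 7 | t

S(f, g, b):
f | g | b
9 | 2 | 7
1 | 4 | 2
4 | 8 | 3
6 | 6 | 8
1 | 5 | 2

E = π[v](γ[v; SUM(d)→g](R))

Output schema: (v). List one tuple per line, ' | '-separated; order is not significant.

Row counts bottom-up:
  R → 6
  γ[v; SUM(d)→g](R) → 4
  π[v](γ[v; SUM(d)→g](R)) → 4

== RESULT ==
v
q
r
s
t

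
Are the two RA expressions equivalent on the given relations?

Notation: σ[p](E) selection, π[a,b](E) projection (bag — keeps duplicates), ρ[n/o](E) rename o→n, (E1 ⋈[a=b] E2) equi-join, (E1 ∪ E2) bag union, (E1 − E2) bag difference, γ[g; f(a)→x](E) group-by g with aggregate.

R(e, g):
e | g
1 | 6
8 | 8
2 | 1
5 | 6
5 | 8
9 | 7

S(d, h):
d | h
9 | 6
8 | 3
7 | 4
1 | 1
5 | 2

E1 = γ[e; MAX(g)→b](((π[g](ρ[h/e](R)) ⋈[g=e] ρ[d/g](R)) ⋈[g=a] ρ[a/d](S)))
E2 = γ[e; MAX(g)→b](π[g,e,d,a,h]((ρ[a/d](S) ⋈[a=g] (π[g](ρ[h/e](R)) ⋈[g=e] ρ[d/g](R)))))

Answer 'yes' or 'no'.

E1 stepwise |·|:
  R → 6
  ρ[h/e](R) → 6
  π[g](ρ[h/e](R)) → 6
  R → 6
  ρ[d/g](R) → 6
  (π[g](ρ[h/e](R)) ⋈[g=e] ρ[d/g](R)) → 3
  S → 5
  ρ[a/d](S) → 5
  ((π[g](ρ[h/e](R)) ⋈[g=e] ρ[d/g](R)) ⋈[g=a] ρ[a/d](S)) → 3
  γ[e; MAX(g)→b](((π[g](ρ[h/e](R)) ⋈[g=e] ρ[d/g](R)) ⋈[g=a] ρ[a/d](S))) → 2
E2 stepwise |·|:
  S → 5
  ρ[a/d](S) → 5
  R → 6
  ρ[h/e](R) → 6
  π[g](ρ[h/e](R)) → 6
  R → 6
  ρ[d/g](R) → 6
  (π[g](ρ[h/e](R)) ⋈[g=e] ρ[d/g](R)) → 3
  (ρ[a/d](S) ⋈[a=g] (π[g](ρ[h/e](R)) ⋈[g=e] ρ[d/g](R))) → 3
  π[g,e,d,a,h]((ρ[a/d](S) ⋈[a=g] (π[g](ρ[h/e](R)) ⋈[g=e] ρ[d/g](R)))) → 3
  γ[e; MAX(g)→b](π[g,e,d,a,h]((ρ[a/d](S) ⋈[a=g] (π[g](ρ[h/e](R)) ⋈[g=e] ρ[d/g](R))))) → 2

E1 and E2 produce the same multiset:
e | b
1 | 1
8 | 8

yes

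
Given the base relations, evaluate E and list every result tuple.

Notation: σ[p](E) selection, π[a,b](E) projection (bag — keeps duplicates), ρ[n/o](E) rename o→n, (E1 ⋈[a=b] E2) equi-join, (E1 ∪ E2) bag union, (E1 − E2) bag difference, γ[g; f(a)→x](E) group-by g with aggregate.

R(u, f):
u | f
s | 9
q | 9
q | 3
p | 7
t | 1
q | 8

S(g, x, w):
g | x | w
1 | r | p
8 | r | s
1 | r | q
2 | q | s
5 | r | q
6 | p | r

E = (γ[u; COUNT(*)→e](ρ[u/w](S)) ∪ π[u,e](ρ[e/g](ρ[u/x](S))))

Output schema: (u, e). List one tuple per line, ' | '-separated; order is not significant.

Subexpression sizes:
  S → 6
  ρ[u/w](S) → 6
  γ[u; COUNT(*)→e](ρ[u/w](S)) → 4
  S → 6
  ρ[u/x](S) → 6
  ρ[e/g](ρ[u/x](S)) → 6
  π[u,e](ρ[e/g](ρ[u/x](S))) → 6
  (γ[u; COUNT(*)→e](ρ[u/w](S)) ∪ π[u,e](ρ[e/g](ρ[u/x](S)))) → 10

== RESULT ==
u | e
p | 1
p | 6
q | 2
q | 2
r | 1
r | 1
r | 1
r | 5
r | 8
s | 2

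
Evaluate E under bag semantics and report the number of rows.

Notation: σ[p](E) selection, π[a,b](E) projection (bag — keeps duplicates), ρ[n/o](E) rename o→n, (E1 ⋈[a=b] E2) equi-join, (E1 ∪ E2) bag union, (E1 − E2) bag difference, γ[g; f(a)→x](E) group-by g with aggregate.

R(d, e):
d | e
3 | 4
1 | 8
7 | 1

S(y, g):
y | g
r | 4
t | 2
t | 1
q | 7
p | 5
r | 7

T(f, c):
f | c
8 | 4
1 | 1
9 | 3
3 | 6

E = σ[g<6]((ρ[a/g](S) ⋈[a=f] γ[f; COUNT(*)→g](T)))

Row counts bottom-up:
  S → 6
  ρ[a/g](S) → 6
  T → 4
  γ[f; COUNT(*)→g](T) → 4
  (ρ[a/g](S) ⋈[a=f] γ[f; COUNT(*)→g](T)) → 1
  σ[g<6]((ρ[a/g](S) ⋈[a=f] γ[f; COUNT(*)→g](T))) → 1

|E| = 1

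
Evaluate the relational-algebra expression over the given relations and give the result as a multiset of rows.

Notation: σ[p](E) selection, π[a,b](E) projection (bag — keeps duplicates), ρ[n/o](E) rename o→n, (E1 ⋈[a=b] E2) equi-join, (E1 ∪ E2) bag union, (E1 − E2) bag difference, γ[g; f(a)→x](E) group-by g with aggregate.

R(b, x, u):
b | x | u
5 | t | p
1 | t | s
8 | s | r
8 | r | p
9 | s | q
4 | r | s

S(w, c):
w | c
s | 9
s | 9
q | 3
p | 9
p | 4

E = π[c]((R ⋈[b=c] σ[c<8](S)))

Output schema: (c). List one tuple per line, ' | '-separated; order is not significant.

Per-node cardinality:
  R → 6
  S → 5
  σ[c<8](S) → 2
  (R ⋈[b=c] σ[c<8](S)) → 1
  π[c]((R ⋈[b=c] σ[c<8](S))) → 1

== RESULT ==
c
4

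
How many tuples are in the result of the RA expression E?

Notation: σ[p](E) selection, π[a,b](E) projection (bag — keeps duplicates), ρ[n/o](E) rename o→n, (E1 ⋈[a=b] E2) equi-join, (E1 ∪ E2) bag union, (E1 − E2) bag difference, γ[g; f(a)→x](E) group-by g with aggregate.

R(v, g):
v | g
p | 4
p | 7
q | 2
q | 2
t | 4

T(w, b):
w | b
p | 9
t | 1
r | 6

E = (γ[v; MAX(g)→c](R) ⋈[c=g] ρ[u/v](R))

Per-node cardinality:
  R → 5
  γ[v; MAX(g)→c](R) → 3
  R → 5
  ρ[u/v](R) → 5
  (γ[v; MAX(g)→c](R) ⋈[c=g] ρ[u/v](R)) → 5

|E| = 5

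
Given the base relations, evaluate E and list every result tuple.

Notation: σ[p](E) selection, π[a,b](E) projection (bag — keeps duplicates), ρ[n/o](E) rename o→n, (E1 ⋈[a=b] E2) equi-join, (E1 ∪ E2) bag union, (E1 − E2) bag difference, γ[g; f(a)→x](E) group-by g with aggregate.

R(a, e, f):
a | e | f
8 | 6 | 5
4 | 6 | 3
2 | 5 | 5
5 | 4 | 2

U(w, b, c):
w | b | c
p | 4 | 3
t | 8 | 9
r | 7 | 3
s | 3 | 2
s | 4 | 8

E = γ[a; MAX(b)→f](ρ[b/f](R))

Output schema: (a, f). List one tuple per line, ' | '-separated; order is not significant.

Subexpression sizes:
  R → 4
  ρ[b/f](R) → 4
  γ[a; MAX(b)→f](ρ[b/f](R)) → 4

== RESULT ==
a | f
2 | 5
4 | 3
5 | 2
8 | 5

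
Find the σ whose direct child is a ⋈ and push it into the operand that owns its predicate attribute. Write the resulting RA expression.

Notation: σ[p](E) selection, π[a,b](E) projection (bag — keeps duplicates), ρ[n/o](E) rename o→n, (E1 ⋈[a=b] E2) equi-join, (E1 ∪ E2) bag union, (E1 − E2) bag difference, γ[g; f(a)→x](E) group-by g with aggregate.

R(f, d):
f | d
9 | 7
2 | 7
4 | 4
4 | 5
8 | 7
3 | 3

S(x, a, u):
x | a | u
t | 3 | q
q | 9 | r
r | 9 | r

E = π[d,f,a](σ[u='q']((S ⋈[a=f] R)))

σ filters on u, owned by the left side.
E' = π[d,f,a]((σ[u='q'](S) ⋈[a=f] R))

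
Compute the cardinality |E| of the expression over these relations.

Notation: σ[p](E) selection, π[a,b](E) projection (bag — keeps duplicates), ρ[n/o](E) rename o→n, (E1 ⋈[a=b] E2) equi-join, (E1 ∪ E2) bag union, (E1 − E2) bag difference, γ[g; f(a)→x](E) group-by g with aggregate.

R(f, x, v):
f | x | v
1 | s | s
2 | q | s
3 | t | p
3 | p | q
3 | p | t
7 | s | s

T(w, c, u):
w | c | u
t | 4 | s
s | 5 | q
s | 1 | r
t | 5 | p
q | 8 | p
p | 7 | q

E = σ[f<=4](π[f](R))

Row counts bottom-up:
  R → 6
  π[f](R) → 6
  σ[f<=4](π[f](R)) → 5

|E| = 5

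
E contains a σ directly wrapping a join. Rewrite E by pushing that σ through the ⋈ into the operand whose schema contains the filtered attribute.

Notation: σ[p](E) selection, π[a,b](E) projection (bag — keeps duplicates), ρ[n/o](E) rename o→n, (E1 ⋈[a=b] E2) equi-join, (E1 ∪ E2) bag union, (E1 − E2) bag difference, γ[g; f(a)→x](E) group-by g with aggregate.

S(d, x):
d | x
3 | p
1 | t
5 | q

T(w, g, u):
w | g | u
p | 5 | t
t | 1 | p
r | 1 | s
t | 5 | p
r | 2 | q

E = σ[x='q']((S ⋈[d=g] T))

σ filters on x, owned by the left side.
E' = (σ[x='q'](S) ⋈[d=g] T)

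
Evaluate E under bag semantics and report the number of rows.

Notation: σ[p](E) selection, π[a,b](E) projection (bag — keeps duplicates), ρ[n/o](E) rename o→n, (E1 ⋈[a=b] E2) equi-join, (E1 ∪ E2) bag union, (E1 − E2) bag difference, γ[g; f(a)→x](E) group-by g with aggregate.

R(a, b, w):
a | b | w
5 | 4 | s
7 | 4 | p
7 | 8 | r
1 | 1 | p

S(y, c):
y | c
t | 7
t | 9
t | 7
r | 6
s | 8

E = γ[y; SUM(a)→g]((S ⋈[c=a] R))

Per-node cardinality:
  S → 5
  R → 4
  (S ⋈[c=a] R) → 4
  γ[y; SUM(a)→g]((S ⋈[c=a] R)) → 1

|E| = 1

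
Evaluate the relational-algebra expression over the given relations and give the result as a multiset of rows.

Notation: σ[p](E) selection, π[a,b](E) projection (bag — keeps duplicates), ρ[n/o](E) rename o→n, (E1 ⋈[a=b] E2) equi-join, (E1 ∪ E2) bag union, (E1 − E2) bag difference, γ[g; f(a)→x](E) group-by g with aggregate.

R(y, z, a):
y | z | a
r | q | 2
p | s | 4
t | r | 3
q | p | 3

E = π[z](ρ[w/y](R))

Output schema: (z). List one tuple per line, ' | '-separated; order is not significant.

Subexpression sizes:
  R → 4
  ρ[w/y](R) → 4
  π[z](ρ[w/y](R)) → 4

== RESULT ==
z
p
q
r
s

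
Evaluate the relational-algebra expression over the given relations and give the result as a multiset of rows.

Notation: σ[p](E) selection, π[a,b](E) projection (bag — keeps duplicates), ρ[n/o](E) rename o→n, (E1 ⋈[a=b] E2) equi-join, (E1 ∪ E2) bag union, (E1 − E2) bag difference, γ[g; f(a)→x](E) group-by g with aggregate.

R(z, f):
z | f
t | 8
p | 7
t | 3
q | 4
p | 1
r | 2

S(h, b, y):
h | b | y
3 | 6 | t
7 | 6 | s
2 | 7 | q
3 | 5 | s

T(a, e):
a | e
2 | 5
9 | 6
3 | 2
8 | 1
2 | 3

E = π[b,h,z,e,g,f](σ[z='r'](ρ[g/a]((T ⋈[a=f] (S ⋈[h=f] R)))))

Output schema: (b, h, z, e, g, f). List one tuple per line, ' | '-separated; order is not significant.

Subexpression sizes:
  T → 5
  S → 4
  R → 6
  (S ⋈[h=f] R) → 4
  (T ⋈[a=f] (S ⋈[h=f] R)) → 4
  ρ[g/a]((T ⋈[a=f] (S ⋈[h=f] R))) → 4
  σ[z='r'](ρ[g/a]((T ⋈[a=f] (S ⋈[h=f] R)))) → 2
  π[b,h,z,e,g,f](σ[z='r'](ρ[g/a]((T ⋈[a=f] (S ⋈[h=f] R))))) → 2

== RESULT ==
b | h | z | e | g | f
7 | 2 | r | 3 | 2 | 2
7 | 2 | r | 5 | 2 | 2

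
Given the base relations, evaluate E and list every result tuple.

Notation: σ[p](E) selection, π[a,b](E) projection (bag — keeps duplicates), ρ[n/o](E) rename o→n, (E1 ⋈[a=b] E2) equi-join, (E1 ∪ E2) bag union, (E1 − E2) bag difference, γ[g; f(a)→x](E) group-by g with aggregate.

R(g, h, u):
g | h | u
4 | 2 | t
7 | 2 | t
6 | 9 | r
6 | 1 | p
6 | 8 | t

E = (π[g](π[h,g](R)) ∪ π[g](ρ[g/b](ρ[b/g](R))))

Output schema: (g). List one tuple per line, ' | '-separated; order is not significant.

Subexpression sizes:
  R → 5
  π[h,g](R) → 5
  π[g](π[h,g](R)) → 5
  R → 5
  ρ[b/g](R) → 5
  ρ[g/b](ρ[b/g](R)) → 5
  π[g](ρ[g/b](ρ[b/g](R))) → 5
  (π[g](π[h,g](R)) ∪ π[g](ρ[g/b](ρ[b/g](R)))) → 10

== RESULT ==
g
4
4
6
6
6
6
6
6
7
7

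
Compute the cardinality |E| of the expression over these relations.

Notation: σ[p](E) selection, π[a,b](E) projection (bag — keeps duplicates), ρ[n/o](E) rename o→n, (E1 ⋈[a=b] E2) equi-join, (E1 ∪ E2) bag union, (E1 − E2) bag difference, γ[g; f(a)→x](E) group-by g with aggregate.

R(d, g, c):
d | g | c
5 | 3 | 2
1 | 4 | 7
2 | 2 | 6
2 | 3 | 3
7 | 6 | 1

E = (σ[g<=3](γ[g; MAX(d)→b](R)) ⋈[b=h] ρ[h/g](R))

Per-node cardinality:
  R → 5
  γ[g; MAX(d)→b](R) → 4
  σ[g<=3](γ[g; MAX(d)→b](R)) → 2
  R → 5
  ρ[h/g](R) → 5
  (σ[g<=3](γ[g; MAX(d)→b](R)) ⋈[b=h] ρ[h/g](R)) → 1

|E| = 1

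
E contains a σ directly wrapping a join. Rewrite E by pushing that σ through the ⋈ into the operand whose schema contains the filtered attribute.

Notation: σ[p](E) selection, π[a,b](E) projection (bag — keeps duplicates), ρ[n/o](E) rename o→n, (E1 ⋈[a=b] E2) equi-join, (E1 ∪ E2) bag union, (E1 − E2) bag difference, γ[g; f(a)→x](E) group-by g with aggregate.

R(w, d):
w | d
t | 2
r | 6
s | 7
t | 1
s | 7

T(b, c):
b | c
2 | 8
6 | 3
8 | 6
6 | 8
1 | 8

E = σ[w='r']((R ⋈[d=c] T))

σ filters on w, owned by the left side.
E' = (σ[w='r'](R) ⋈[d=c] T)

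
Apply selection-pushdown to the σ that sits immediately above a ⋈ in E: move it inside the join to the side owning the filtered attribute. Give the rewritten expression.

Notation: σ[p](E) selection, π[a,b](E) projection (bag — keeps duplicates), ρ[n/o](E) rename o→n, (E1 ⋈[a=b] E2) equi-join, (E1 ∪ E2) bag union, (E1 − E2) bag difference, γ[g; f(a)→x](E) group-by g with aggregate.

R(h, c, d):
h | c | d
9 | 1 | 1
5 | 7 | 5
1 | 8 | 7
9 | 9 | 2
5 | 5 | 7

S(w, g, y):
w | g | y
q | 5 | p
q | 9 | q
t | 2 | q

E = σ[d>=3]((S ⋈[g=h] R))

σ filters on d, owned by the right side.
E' = (S ⋈[g=h] σ[d>=3](R))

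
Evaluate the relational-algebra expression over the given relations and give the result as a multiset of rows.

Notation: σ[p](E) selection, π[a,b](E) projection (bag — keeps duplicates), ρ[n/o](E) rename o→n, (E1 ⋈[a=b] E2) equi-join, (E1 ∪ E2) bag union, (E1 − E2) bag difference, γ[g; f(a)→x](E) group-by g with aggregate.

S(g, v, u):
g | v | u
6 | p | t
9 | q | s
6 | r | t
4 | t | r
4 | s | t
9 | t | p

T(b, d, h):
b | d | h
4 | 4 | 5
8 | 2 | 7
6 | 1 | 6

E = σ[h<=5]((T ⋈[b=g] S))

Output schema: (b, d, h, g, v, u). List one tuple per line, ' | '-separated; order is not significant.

Subexpression sizes:
  T → 3
  S → 6
  (T ⋈[b=g] S) → 4
  σ[h<=5]((T ⋈[b=g] S)) → 2

== RESULT ==
b | d | h | g | v | u
4 | 4 | 5 | 4 | s | t
4 | 4 | 5 | 4 | t | r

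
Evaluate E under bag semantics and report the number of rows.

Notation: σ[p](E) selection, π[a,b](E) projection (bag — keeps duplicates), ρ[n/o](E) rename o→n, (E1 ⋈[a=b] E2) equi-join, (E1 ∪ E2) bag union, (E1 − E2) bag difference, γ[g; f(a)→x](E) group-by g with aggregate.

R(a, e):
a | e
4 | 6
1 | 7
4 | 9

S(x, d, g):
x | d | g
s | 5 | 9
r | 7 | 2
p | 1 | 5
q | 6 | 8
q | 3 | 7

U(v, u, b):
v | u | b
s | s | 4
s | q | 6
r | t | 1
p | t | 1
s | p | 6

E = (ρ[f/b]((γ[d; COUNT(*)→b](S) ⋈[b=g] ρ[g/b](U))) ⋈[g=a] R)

Row counts bottom-up:
  S → 5
  γ[d; COUNT(*)→b](S) → 5
  U → 5
  ρ[g/b](U) → 5
  (γ[d; COUNT(*)→b](S) ⋈[b=g] ρ[g/b](U)) → 10
  ρ[f/b]((γ[d; COUNT(*)→b](S) ⋈[b=g] ρ[g/b](U))) → 10
  R → 3
  (ρ[f/b]((γ[d; COUNT(*)→b](S) ⋈[b=g] ρ[g/b](U))) ⋈[g=a] R) → 10

|E| = 10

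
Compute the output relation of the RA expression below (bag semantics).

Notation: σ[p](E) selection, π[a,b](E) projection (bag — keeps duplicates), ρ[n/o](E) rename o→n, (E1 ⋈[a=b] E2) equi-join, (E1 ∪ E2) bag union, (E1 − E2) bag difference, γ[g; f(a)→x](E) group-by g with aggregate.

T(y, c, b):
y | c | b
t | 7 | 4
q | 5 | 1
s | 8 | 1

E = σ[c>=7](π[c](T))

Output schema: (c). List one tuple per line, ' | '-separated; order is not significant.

Row counts bottom-up:
  T → 3
  π[c](T) → 3
  σ[c>=7](π[c](T)) → 2

== RESULT ==
c
7
8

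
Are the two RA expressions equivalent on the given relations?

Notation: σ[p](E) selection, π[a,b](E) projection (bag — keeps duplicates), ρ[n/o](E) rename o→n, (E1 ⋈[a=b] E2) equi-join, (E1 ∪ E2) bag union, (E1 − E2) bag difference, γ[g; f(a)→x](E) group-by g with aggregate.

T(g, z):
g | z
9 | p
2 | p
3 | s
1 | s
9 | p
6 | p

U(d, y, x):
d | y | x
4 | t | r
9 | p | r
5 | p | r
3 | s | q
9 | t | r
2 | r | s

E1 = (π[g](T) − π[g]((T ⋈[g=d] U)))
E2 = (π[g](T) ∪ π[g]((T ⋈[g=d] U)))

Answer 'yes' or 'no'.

E1 stepwise |·|:
  T → 6
  π[g](T) → 6
  T → 6
  U → 6
  (T ⋈[g=d] U) → 6
  π[g]((T ⋈[g=d] U)) → 6
  (π[g](T) − π[g]((T ⋈[g=d] U))) → 2
E2 stepwise |·|:
  T → 6
  π[g](T) → 6
  T → 6
  U → 6
  (T ⋈[g=d] U) → 6
  π[g]((T ⋈[g=d] U)) → 6
  (π[g](T) ∪ π[g]((T ⋈[g=d] U))) → 12

E1 result:
g
1
6
E2 result:
g
1
2
2
3
3
6
9
9
9
9
9
9
Witness: (2,) appears 0× in E1 but 2× in E2.

no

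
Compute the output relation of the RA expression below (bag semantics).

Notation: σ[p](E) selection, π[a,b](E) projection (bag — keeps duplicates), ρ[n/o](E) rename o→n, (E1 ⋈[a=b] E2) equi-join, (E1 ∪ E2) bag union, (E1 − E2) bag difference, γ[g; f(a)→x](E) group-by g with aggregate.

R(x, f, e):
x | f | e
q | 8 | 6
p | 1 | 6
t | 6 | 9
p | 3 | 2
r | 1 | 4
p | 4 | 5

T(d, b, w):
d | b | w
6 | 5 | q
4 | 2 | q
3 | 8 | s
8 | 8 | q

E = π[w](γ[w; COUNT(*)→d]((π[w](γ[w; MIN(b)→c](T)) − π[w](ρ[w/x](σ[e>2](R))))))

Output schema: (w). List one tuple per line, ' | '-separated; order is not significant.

Per-node cardinality:
  T → 4
  γ[w; MIN(b)→c](T) → 2
  π[w](γ[w; MIN(b)→c](T)) → 2
  R → 6
  σ[e>2](R) → 5
  ρ[w/x](σ[e>2](R)) → 5
  π[w](ρ[w/x](σ[e>2](R))) → 5
  (π[w](γ[w; MIN(b)→c](T)) − π[w](ρ[w/x](σ[e>2](R)))) → 1
  γ[w; COUNT(*)→d]((π[w](γ[w; MIN(b)→c](T)) − π[w](ρ[w/x](σ[e>2](R))))) → 1
  π[w](γ[w; COUNT(*)→d]((π[w](γ[w; MIN(b)→c](T)) − π[w](ρ[w/x](σ[e>2](R)))))) → 1

== RESULT ==
w
s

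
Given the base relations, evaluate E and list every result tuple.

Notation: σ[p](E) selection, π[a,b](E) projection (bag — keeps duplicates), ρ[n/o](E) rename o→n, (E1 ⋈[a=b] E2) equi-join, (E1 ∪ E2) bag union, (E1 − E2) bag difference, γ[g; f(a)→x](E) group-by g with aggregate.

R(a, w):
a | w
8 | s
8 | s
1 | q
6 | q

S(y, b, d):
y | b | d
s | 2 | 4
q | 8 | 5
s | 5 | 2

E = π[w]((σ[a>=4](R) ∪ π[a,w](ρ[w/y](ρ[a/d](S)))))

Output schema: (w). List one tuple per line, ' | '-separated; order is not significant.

Stepwise |·|:
  R → 4
  σ[a>=4](R) → 3
  S → 3
  ρ[a/d](S) → 3
  ρ[w/y](ρ[a/d](S)) → 3
  π[a,w](ρ[w/y](ρ[a/d](S))) → 3
  (σ[a>=4](R) ∪ π[a,w](ρ[w/y](ρ[a/d](S)))) → 6
  π[w]((σ[a>=4](R) ∪ π[a,w](ρ[w/y](ρ[a/d](S))))) → 6

== RESULT ==
w
q
q
s
s
s
s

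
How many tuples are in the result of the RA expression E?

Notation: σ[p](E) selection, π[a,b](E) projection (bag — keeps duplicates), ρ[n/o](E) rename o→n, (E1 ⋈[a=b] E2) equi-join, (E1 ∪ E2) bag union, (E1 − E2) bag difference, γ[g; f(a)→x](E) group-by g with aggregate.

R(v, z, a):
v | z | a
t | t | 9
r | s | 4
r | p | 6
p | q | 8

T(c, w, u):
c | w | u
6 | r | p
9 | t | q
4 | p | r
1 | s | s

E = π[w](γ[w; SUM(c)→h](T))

Row counts bottom-up:
  T → 4
  γ[w; SUM(c)→h](T) → 4
  π[w](γ[w; SUM(c)→h](T)) → 4

|E| = 4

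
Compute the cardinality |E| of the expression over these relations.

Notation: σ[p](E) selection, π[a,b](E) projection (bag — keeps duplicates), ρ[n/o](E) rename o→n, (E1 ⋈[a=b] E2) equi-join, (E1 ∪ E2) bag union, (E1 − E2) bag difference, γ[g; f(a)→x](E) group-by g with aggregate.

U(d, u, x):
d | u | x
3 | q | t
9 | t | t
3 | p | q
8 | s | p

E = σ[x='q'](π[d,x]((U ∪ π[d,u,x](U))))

Row counts bottom-up:
  U → 4
  U → 4
  π[d,u,x](U) → 4
  (U ∪ π[d,u,x](U)) → 8
  π[d,x]((U ∪ π[d,u,x](U))) → 8
  σ[x='q'](π[d,x]((U ∪ π[d,u,x](U)))) → 2

|E| = 2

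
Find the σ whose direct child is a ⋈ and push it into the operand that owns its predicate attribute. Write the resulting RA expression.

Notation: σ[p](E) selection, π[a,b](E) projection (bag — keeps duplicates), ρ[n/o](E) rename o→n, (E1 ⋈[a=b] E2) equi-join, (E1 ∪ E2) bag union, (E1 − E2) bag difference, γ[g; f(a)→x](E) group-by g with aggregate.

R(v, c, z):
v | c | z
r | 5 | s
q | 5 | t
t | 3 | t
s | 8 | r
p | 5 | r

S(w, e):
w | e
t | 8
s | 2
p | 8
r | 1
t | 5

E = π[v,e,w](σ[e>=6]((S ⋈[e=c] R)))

σ filters on e, owned by the left side.
E' = π[v,e,w]((σ[e>=6](S) ⋈[e=c] R))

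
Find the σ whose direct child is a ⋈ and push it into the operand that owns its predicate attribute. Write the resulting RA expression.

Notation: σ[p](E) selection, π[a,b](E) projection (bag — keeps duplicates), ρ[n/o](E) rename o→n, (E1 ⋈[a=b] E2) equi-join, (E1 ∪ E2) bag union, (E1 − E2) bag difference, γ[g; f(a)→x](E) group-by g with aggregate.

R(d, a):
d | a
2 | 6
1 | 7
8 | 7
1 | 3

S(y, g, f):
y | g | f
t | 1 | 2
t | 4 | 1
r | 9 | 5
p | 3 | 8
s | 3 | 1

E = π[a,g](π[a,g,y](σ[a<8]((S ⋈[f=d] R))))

σ filters on a, owned by the right side.
E' = π[a,g](π[a,g,y]((S ⋈[f=d] σ[a<8](R))))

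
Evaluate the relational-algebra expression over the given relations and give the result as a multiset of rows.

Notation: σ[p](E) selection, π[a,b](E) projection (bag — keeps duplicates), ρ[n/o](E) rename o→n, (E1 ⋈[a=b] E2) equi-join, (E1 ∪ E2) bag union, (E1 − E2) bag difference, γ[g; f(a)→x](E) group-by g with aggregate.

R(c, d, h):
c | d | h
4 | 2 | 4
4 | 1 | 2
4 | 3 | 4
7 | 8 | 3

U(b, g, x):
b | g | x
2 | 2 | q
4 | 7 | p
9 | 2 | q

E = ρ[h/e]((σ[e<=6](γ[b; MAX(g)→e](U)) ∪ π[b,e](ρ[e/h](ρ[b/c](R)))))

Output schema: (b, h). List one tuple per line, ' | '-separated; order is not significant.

Stepwise |·|:
  U → 3
  γ[b; MAX(g)→e](U) → 3
  σ[e<=6](γ[b; MAX(g)→e](U)) → 2
  R → 4
  ρ[b/c](R) → 4
  ρ[e/h](ρ[b/c](R)) → 4
  π[b,e](ρ[e/h](ρ[b/c](R))) → 4
  (σ[e<=6](γ[b; MAX(g)→e](U)) ∪ π[b,e](ρ[e/h](ρ[b/c](R)))) → 6
  ρ[h/e]((σ[e<=6](γ[b; MAX(g)→e](U)) ∪ π[b,e](ρ[e/h](ρ[b/c](R))))) → 6

== RESULT ==
b | h
2 | 2
4 | 2
4 | 4
4 | 4
7 | 3
9 | 2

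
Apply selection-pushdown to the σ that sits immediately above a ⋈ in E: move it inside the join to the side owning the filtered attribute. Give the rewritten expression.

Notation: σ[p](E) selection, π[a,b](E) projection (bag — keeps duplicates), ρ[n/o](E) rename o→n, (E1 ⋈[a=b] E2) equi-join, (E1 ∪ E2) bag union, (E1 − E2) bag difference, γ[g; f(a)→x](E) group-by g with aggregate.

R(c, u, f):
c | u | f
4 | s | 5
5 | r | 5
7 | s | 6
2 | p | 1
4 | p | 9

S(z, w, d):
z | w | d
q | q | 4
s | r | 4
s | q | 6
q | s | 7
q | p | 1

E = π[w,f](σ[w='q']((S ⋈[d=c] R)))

σ filters on w, owned by the left side.
E' = π[w,f]((σ[w='q'](S) ⋈[d=c] R))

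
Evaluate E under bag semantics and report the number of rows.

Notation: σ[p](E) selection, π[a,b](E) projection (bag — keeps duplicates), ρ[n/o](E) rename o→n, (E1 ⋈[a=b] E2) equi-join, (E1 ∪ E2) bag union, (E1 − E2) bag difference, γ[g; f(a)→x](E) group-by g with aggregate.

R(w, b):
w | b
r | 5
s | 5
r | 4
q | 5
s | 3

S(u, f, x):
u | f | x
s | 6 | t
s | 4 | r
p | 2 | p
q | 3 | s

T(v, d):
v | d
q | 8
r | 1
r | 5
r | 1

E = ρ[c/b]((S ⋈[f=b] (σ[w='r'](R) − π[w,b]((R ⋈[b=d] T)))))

Stepwise |·|:
  S → 4
  R → 5
  σ[w='r'](R) → 2
  R → 5
  T → 4
  (R ⋈[b=d] T) → 3
  π[w,b]((R ⋈[b=d] T)) → 3
  (σ[w='r'](R) − π[w,b]((R ⋈[b=d] T))) → 1
  (S ⋈[f=b] (σ[w='r'](R) − π[w,b]((R ⋈[b=d] T)))) → 1
  ρ[c/b]((S ⋈[f=b] (σ[w='r'](R) − π[w,b]((R ⋈[b=d] T))))) → 1

|E| = 1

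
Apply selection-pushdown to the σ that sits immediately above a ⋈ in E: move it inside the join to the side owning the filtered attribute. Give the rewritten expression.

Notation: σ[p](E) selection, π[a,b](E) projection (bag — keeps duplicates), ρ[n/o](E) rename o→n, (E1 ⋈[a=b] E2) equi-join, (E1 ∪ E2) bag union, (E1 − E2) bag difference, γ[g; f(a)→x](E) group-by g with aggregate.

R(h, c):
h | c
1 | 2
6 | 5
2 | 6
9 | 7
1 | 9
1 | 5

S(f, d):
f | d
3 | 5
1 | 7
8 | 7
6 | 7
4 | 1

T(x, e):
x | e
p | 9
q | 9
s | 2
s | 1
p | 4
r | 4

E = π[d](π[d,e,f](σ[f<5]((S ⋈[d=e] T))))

σ filters on f, owned by the left side.
E' = π[d](π[d,e,f]((σ[f<5](S) ⋈[d=e] T)))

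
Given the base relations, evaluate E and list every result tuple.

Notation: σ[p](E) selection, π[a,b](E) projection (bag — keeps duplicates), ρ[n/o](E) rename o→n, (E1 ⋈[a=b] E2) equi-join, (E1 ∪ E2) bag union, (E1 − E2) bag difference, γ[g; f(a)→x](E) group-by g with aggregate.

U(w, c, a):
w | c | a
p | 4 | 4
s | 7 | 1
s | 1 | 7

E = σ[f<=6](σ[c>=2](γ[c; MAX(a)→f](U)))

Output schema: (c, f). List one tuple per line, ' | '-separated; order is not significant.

Subexpression sizes:
  U → 3
  γ[c; MAX(a)→f](U) → 3
  σ[c>=2](γ[c; MAX(a)→f](U)) → 2
  σ[f<=6](σ[c>=2](γ[c; MAX(a)→f](U))) → 2

== RESULT ==
c | f
4 | 4
7 | 1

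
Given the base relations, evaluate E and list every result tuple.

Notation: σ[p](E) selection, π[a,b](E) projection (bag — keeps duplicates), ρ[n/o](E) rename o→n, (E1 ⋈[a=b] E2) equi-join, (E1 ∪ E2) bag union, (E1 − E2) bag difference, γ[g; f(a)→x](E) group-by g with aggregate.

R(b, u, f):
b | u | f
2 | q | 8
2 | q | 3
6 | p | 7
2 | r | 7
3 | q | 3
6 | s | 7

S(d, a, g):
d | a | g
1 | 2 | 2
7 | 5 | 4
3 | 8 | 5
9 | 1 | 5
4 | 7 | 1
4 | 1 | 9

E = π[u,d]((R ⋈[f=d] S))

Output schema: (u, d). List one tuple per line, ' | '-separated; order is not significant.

Stepwise |·|:
  R → 6
  S → 6
  (R ⋈[f=d] S) → 5
  π[u,d]((R ⋈[f=d] S)) → 5

== RESULT ==
u | d
p | 7
q | 3
q | 3
r | 7
s | 7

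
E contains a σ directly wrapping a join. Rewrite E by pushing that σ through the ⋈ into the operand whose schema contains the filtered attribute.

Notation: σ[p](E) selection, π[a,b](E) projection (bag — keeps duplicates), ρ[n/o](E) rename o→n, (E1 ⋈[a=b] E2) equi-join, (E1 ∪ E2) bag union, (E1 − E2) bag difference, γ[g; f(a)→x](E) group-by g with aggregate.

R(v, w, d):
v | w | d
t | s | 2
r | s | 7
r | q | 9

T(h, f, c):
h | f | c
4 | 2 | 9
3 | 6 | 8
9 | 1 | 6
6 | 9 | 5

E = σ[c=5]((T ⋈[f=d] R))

σ filters on c, owned by the left side.
E' = (σ[c=5](T) ⋈[f=d] R)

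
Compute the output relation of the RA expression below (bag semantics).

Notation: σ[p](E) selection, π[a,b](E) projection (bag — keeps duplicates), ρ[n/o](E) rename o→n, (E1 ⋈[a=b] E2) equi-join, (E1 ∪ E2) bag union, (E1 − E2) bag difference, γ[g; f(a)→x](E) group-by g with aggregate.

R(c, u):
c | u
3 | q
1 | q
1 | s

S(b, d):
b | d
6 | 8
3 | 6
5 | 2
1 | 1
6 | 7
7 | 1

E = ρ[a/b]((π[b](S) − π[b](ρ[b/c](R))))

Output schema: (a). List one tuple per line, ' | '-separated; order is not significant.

Stepwise |·|:
  S → 6
  π[b](S) → 6
  R → 3
  ρ[b/c](R) → 3
  π[b](ρ[b/c](R)) → 3
  (π[b](S) − π[b](ρ[b/c](R))) → 4
  ρ[a/b]((π[b](S) − π[b](ρ[b/c](R)))) → 4

== RESULT ==
a
5
6
6
7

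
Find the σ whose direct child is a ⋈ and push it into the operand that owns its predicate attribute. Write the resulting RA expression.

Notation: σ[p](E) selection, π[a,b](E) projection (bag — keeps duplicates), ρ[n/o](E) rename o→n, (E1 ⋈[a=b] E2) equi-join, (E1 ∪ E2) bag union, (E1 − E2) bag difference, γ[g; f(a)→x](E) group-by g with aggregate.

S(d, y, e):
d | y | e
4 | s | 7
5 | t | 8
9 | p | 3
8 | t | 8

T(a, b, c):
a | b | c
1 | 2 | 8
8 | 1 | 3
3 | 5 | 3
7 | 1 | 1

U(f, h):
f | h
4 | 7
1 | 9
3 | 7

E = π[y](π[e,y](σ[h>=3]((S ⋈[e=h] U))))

σ filters on h, owned by the right side.
E' = π[y](π[e,y]((S ⋈[e=h] σ[h>=3](U))))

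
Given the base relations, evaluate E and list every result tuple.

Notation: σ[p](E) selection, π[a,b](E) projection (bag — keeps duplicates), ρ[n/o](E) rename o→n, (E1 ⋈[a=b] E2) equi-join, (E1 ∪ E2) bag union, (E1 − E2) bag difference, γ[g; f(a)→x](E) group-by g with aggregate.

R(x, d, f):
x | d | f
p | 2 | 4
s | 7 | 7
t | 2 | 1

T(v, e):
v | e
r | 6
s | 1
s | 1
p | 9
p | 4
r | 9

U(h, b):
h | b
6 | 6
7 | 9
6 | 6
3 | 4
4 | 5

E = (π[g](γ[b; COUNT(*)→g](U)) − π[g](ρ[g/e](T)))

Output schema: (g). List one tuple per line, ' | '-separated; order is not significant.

Row counts bottom-up:
  U → 5
  γ[b; COUNT(*)→g](U) → 4
  π[g](γ[b; COUNT(*)→g](U)) → 4
  T → 6
  ρ[g/e](T) → 6
  π[g](ρ[g/e](T)) → 6
  (π[g](γ[b; COUNT(*)→g](U)) − π[g](ρ[g/e](T))) → 2

== RESULT ==
g
1
2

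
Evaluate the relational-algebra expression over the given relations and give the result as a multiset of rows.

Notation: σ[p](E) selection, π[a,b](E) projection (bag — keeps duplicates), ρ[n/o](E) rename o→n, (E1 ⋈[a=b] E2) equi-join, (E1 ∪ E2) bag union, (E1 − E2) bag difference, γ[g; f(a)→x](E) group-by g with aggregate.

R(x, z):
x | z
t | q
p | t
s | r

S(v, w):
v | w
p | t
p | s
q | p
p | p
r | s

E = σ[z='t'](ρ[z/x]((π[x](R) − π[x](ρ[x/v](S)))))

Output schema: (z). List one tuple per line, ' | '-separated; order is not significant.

Stepwise |·|:
  R → 3
  π[x](R) → 3
  S → 5
  ρ[x/v](S) → 5
  π[x](ρ[x/v](S)) → 5
  (π[x](R) − π[x](ρ[x/v](S))) → 2
  ρ[z/x]((π[x](R) − π[x](ρ[x/v](S)))) → 2
  σ[z='t'](ρ[z/x]((π[x](R) − π[x](ρ[x/v](S))))) → 1

== RESULT ==
z
t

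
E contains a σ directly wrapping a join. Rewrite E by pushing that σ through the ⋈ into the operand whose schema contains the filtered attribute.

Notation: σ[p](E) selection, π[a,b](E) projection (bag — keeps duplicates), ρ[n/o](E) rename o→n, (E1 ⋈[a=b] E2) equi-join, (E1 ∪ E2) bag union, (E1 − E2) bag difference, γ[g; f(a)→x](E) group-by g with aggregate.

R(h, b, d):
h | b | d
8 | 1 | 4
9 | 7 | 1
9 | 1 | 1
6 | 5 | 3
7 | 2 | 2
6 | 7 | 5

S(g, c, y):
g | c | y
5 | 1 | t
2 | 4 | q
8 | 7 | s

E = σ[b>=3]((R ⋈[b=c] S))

σ filters on b, owned by the left side.
E' = (σ[b>=3](R) ⋈[b=c] S)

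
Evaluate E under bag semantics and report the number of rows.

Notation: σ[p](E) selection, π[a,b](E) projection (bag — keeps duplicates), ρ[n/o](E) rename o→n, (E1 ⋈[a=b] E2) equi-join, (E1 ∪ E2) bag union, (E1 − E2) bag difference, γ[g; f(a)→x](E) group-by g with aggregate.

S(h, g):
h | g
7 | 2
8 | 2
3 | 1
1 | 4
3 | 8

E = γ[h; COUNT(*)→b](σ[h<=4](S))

Per-node cardinality:
  S → 5
  σ[h<=4](S) → 3
  γ[h; COUNT(*)→b](σ[h<=4](S)) → 2

|E| = 2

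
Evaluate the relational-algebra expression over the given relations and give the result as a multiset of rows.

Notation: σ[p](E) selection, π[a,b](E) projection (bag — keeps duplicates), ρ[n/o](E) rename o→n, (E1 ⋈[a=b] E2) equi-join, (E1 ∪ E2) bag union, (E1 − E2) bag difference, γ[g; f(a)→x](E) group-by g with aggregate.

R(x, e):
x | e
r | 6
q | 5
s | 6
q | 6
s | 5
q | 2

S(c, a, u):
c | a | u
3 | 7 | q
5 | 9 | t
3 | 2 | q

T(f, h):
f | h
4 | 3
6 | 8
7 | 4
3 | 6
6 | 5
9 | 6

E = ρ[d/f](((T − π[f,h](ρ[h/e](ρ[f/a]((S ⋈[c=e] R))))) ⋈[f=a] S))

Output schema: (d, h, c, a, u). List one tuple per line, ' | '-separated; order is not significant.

Per-node cardinality:
  T → 6
  S → 3
  R → 6
  (S ⋈[c=e] R) → 2
  ρ[f/a]((S ⋈[c=e] R)) → 2
  ρ[h/e](ρ[f/a]((S ⋈[c=e] R))) → 2
  π[f,h](ρ[h/e](ρ[f/a]((S ⋈[c=e] R)))) → 2
  (T − π[f,h](ρ[h/e](ρ[f/a]((S ⋈[c=e] R))))) → 6
  S → 3
  ((T − π[f,h](ρ[h/e](ρ[f/a]((S ⋈[c=e] R))))) ⋈[f=a] S) → 2
  ρ[d/f](((T − π[f,h](ρ[h/e](ρ[f/a]((S ⋈[c=e] R))))) ⋈[f=a] S)) → 2

== RESULT ==
d | h | c | a | u
7 | 4 | 3 | 7 | q
9 | 6 | 5 | 9 | t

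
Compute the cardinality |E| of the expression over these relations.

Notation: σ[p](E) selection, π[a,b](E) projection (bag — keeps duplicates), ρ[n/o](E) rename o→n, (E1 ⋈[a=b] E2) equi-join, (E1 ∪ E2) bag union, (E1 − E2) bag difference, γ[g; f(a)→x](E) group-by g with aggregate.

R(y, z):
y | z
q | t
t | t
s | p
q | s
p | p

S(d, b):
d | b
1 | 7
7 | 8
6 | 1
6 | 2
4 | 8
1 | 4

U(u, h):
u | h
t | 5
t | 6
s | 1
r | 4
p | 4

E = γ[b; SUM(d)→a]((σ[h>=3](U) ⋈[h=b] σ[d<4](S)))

Per-node cardinality:
  U → 5
  σ[h>=3](U) → 4
  S → 6
  σ[d<4](S) → 2
  (σ[h>=3](U) ⋈[h=b] σ[d<4](S)) → 2
  γ[b; SUM(d)→a]((σ[h>=3](U) ⋈[h=b] σ[d<4](S))) → 1

|E| = 1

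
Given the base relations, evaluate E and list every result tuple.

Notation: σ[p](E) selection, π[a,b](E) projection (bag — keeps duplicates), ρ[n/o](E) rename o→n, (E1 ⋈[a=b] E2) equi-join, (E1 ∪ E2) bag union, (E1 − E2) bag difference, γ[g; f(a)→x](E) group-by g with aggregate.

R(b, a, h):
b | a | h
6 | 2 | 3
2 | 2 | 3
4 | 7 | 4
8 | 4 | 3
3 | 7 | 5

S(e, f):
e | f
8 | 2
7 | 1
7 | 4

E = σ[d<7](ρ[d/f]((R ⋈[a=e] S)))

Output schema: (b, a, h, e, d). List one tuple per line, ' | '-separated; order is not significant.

Row counts bottom-up:
  R → 5
  S → 3
  (R ⋈[a=e] S) → 4
  ρ[d/f]((R ⋈[a=e] S)) → 4
  σ[d<7](ρ[d/f]((R ⋈[a=e] S))) → 4

== RESULT ==
b | a | h | e | d
3 | 7 | 5 | 7 | 1
3 | 7 | 5 | 7 | 4
4 | 7 | 4 | 7 | 1
4 | 7 | 4 | 7 | 4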